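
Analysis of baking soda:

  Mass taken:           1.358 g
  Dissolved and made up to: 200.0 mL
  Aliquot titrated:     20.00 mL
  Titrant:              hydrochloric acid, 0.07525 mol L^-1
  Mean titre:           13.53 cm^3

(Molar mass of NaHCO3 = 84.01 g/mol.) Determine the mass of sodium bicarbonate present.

NaHCO3 + HCl → NaCl + H2O + CO2
n(HCl) per titration = 0.01353 × 0.07525 = 1.018 × 10^-3 mol
n(NaHCO3) in each aliquot = 1.018 × 10^-3 mol (1:1 ratio)
n(NaHCO3) in the whole flask = 1.018 × 10^-3 × 200.0/20.00 = 0.01018 mol
mass of NaHCO3 = 0.01018 × 84.01 = 0.8553 g

0.8553 g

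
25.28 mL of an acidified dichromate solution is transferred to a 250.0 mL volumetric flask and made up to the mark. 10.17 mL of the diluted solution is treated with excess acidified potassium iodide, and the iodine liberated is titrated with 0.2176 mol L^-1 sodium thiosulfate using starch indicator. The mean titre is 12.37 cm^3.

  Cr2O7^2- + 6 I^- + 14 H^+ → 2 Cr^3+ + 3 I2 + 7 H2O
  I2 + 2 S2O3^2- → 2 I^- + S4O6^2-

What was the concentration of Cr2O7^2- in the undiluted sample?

n(S2O3^2-) = 0.01237 × 0.2176 = 2.692 × 10^-3 mol
n(I2) = n(S2O3^2-)/2 = 1.346 × 10^-3 mol
From the 1:3 ratio, n(Cr2O7^2-) in the aliquot = 1/3 × 1.346 × 10^-3 = 4.486 × 10^-4 mol
[Cr2O7^2-]_dilute = 4.486 × 10^-4 / 0.01017 = 0.04411 mol/L
[Cr2O7^2-]_original = 0.04411 × 250.0/25.28 = 0.4362 mol/L

0.4362 mol/L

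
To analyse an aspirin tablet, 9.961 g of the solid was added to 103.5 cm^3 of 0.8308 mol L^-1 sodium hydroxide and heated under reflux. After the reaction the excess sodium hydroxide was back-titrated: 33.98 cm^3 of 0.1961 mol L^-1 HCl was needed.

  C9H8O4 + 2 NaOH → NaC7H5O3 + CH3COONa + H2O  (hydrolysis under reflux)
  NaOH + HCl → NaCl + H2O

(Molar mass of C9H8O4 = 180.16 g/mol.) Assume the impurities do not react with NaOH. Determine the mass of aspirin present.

n(NaOH) added = 0.1035 × 0.8308 = 0.08599 mol
n(HCl) used in back-titration = 0.03398 × 0.1961 = 6.663 × 10^-3 mol
n(NaOH) left over = 6.663 × 10^-3 mol (1:1 ratio)
n(NaOH) consumed by analyte = 0.08599 − 6.663 × 10^-3 = 0.07932 mol
From the 1:2 ratio, n(C9H8O4) = 1/2 × 0.07932 = 0.03966 mol
mass of C9H8O4 = 0.03966 × 180.16 = 7.146 g

7.146 g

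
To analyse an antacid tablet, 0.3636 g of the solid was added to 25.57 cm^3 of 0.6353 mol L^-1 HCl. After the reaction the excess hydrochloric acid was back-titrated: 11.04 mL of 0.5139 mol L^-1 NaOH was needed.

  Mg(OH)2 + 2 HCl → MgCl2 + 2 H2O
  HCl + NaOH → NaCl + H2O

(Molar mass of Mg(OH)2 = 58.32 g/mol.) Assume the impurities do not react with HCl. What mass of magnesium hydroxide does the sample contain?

0.3083 g

n(HCl) added = 0.02557 × 0.6353 = 0.01624 mol
n(NaOH) used in back-titration = 0.01104 × 0.5139 = 5.673 × 10^-3 mol
n(HCl) left over = 5.673 × 10^-3 mol (1:1 ratio)
n(HCl) consumed by analyte = 0.01624 − 5.673 × 10^-3 = 0.01057 mol
From the 1:2 ratio, n(Mg(OH)2) = 1/2 × 0.01057 = 5.286 × 10^-3 mol
mass of Mg(OH)2 = 5.286 × 10^-3 × 58.32 = 0.3083 g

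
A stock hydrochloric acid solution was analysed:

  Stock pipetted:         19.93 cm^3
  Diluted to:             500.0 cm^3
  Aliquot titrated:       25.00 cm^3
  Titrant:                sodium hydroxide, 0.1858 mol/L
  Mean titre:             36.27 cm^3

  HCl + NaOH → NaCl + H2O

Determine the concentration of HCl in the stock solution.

n(NaOH) = 0.03627 × 0.1858 = 6.739 × 10^-3 mol
n(HCl) in the aliquot = 6.739 × 10^-3 mol (1:1 ratio)
[HCl]_dilute = 6.739 × 10^-3 / 0.02500 = 0.2696 mol/L
Dilution factor = 500.0 / 19.93 = 25.09
[HCl]_stock = 0.2696 × 25.09 = 6.763 mol/L

6.763 mol/L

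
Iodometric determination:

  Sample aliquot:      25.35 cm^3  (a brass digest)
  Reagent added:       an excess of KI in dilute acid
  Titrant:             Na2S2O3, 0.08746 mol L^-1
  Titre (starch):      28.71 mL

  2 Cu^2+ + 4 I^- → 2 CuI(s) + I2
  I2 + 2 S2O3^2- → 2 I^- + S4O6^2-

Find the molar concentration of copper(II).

0.09905 mol/L

n(S2O3^2-) = 0.02871 × 0.08746 = 2.511 × 10^-3 mol
n(I2) = n(S2O3^2-)/2 = 1.255 × 10^-3 mol
From the 2:1 ratio, n(Cu2+) in the aliquot = 2/1 × 1.255 × 10^-3 = 2.511 × 10^-3 mol
[Cu2+] = 2.511 × 10^-3 / 0.02535 = 0.09905 mol/L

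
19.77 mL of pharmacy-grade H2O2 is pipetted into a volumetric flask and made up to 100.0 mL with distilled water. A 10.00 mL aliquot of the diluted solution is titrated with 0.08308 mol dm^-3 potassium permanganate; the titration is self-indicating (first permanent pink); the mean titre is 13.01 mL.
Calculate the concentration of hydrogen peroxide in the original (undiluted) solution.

1.367 mol/L

2 MnO4^- + 5 H2O2 + 6 H^+ → 2 Mn^2+ + 5 O2 + 8 H2O
n(KMnO4) = 0.01301 × 0.08308 = 1.081 × 10^-3 mol
From the 5:2 ratio, n(H2O2) in the aliquot = 5/2 × 1.081 × 10^-3 = 2.702 × 10^-3 mol
[H2O2]_dilute = 2.702 × 10^-3 / 0.01000 = 0.2702 mol/L
Dilution factor = 100.0 / 19.77 = 5.058
[H2O2]_stock = 0.2702 × 5.058 = 1.367 mol/L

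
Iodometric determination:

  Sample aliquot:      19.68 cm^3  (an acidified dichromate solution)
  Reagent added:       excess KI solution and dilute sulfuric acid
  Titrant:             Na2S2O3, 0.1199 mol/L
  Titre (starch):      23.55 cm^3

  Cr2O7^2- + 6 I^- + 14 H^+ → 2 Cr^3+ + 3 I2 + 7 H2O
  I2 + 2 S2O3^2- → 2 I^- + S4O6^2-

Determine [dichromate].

0.02391 mol/L

n(S2O3^2-) = 0.02355 × 0.1199 = 2.824 × 10^-3 mol
n(I2) = n(S2O3^2-)/2 = 1.412 × 10^-3 mol
From the 1:3 ratio, n(Cr2O7^2-) in the aliquot = 1/3 × 1.412 × 10^-3 = 4.706 × 10^-4 mol
[Cr2O7^2-] = 4.706 × 10^-4 / 0.01968 = 0.02391 mol/L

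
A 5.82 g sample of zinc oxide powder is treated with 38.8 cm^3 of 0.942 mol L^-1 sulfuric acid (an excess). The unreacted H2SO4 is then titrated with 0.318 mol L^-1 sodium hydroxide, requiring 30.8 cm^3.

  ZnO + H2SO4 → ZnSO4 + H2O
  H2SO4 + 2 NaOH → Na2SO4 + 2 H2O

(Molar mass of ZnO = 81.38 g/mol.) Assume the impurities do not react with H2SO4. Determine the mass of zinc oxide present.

2.58 g

n(H2SO4) added = 0.0388 × 0.942 = 0.0365 mol
n(NaOH) used in back-titration = 0.0308 × 0.318 = 9.79 × 10^-3 mol
From the 1:2 ratio, n(H2SO4) left over = 1/2 × 9.79 × 10^-3 = 4.90 × 10^-3 mol
n(H2SO4) consumed by analyte = 0.0365 − 4.90 × 10^-3 = 0.0317 mol
n(ZnO) = 0.0317 mol (1:1 ratio)
mass of ZnO = 0.0317 × 81.38 = 2.58 g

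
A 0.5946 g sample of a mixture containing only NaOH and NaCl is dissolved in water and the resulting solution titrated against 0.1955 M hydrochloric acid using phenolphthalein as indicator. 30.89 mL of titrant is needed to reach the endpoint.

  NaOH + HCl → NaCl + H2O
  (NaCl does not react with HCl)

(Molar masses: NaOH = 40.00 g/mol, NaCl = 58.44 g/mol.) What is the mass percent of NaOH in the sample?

n(HCl) = 0.03089 × 0.1955 = 6.039 × 10^-3 mol
Let x = n(NaOH), y = n(NaCl).
Titrant: 1x = 6.039 × 10^-3;  mass: 40.00x + 58.44y = 0.5946
Solving, x = 6.039 × 10^-3 mol, y = 6.041 × 10^-3 mol
mass of NaOH = 6.039 × 10^-3 × 40.00 = 0.2416 g
% NaOH = 0.2416 / 0.5946 × 100 = 40.63 %

40.63 %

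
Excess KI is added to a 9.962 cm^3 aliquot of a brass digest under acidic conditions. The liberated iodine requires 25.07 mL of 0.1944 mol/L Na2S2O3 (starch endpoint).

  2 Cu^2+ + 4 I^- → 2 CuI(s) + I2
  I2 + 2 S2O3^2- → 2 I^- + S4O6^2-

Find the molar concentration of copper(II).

n(S2O3^2-) = 0.02507 × 0.1944 = 4.874 × 10^-3 mol
n(I2) = n(S2O3^2-)/2 = 2.437 × 10^-3 mol
From the 2:1 ratio, n(Cu2+) in the aliquot = 2/1 × 2.437 × 10^-3 = 4.874 × 10^-3 mol
[Cu2+] = 4.874 × 10^-3 / 0.009962 = 0.4892 mol/L

0.4892 mol/L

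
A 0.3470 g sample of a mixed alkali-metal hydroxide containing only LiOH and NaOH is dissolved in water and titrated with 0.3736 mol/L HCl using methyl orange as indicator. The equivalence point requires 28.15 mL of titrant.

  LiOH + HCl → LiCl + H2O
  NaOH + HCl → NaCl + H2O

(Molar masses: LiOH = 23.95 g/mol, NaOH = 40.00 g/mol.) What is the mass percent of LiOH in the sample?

n(HCl) = 0.02815 × 0.3736 = 0.01052 mol
Let x = n(LiOH), y = n(NaOH).
Titrant: 1x + 1y = 0.01052;  mass: 23.95x + 40.00y = 0.3470
Solving, x = 4.590 × 10^-3 mol, y = 5.927 × 10^-3 mol
mass of LiOH = 4.590 × 10^-3 × 23.95 = 0.1099 g
% LiOH = 0.1099 / 0.3470 × 100 = 31.68 %

31.68 %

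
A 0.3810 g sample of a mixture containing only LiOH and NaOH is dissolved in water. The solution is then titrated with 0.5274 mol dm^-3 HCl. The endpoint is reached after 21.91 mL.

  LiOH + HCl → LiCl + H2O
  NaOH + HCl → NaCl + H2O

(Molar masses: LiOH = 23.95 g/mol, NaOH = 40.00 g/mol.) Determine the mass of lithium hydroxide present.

0.1212 g

n(HCl) = 0.02191 × 0.5274 = 0.01156 mol
Let x = n(LiOH), y = n(NaOH).
Titrant: 1x + 1y = 0.01156;  mass: 23.95x + 40.00y = 0.3810
Solving, x = 5.060 × 10^-3 mol, y = 6.495 × 10^-3 mol
mass of LiOH = 5.060 × 10^-3 × 23.95 = 0.1212 g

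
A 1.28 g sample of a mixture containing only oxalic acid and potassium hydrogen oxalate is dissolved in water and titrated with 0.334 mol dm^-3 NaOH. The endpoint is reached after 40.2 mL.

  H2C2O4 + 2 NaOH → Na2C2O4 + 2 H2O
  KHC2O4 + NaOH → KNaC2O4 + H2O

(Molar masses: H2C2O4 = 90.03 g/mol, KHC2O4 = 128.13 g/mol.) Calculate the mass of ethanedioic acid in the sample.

n(NaOH) = 0.0402 × 0.334 = 0.0134 mol
Let x = n(H2C2O4), y = n(KHC2O4).
Titrant: 2x + 1y = 0.0134;  mass: 90.03x + 128.13y = 1.28
Solving, x = 2.65 × 10^-3 mol, y = 8.13 × 10^-3 mol
mass of H2C2O4 = 2.65 × 10^-3 × 90.03 = 0.239 g

0.239 g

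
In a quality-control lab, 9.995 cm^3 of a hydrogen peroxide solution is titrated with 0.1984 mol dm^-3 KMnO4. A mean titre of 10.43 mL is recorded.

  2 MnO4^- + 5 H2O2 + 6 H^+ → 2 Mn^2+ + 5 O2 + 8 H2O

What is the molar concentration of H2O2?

0.5176 mol/L

n(KMnO4) = 0.01043 L × 0.1984 mol/L = 2.069 × 10^-3 mol
From the 5:2 mole ratio, n(H2O2) = 5/2 × 2.069 × 10^-3 = 5.173 × 10^-3 mol
[H2O2] = 5.173 × 10^-3 mol / 0.009995 L = 0.5176 mol/L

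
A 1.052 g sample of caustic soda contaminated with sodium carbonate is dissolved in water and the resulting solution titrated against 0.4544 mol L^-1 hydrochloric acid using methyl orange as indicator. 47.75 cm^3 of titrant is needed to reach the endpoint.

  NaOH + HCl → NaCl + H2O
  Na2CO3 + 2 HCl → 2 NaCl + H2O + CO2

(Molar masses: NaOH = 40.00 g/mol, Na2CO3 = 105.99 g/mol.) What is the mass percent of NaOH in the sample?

n(HCl) = 0.04775 × 0.4544 = 0.02170 mol
Let x = n(NaOH), y = n(Na2CO3).
Titrant: 1x + 2y = 0.02170;  mass: 40.00x + 105.99y = 1.052
Solving, x = 7.531 × 10^-3 mol, y = 7.083 × 10^-3 mol
mass of NaOH = 7.531 × 10^-3 × 40.00 = 0.3012 g
% NaOH = 0.3012 / 1.052 × 100 = 28.63 %

28.63 %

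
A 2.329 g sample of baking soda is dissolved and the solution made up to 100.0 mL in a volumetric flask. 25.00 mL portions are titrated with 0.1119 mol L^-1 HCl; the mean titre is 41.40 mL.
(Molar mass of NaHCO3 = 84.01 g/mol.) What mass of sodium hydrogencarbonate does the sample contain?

NaHCO3 + HCl → NaCl + H2O + CO2
n(HCl) per titration = 0.04140 × 0.1119 = 4.633 × 10^-3 mol
n(NaHCO3) in each aliquot = 4.633 × 10^-3 mol (1:1 ratio)
n(NaHCO3) in the whole flask = 4.633 × 10^-3 × 100.0/25.00 = 0.01853 mol
mass of NaHCO3 = 0.01853 × 84.01 = 1.557 g

1.557 g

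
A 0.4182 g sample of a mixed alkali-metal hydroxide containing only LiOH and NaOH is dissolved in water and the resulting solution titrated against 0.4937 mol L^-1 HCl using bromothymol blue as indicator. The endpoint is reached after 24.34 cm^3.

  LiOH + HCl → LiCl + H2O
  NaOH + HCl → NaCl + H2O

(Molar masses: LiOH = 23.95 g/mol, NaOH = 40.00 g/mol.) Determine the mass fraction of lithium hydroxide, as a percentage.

n(HCl) = 0.02434 × 0.4937 = 0.01202 mol
Let x = n(LiOH), y = n(NaOH).
Titrant: 1x + 1y = 0.01202;  mass: 23.95x + 40.00y = 0.4182
Solving, x = 3.892 × 10^-3 mol, y = 8.125 × 10^-3 mol
mass of LiOH = 3.892 × 10^-3 × 23.95 = 0.09321 g
% LiOH = 0.09321 / 0.4182 × 100 = 22.29 %

22.29 %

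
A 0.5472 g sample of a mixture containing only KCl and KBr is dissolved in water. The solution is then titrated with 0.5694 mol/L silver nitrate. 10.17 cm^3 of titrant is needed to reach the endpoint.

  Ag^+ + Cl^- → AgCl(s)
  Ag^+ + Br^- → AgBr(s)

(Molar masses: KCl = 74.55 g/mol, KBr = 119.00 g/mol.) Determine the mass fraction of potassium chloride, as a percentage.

43.49 %

n(AgNO3) = 0.01017 × 0.5694 = 5.791 × 10^-3 mol
Let x = n(KCl), y = n(KBr).
Titrant: 1x + 1y = 5.791 × 10^-3;  mass: 74.55x + 119.00y = 0.5472
Solving, x = 3.192 × 10^-3 mol, y = 2.598 × 10^-3 mol
mass of KCl = 3.192 × 10^-3 × 74.55 = 0.2380 g
% KCl = 0.2380 / 0.5472 × 100 = 43.49 %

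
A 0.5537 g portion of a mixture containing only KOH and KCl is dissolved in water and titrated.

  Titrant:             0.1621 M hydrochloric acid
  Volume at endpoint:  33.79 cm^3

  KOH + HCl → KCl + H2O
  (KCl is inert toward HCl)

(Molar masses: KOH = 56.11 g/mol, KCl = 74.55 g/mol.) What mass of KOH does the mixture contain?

n(HCl) = 0.03379 × 0.1621 = 5.477 × 10^-3 mol
Let x = n(KOH), y = n(KCl).
Titrant: 1x = 5.477 × 10^-3;  mass: 56.11x + 74.55y = 0.5537
Solving, x = 5.477 × 10^-3 mol, y = 3.305 × 10^-3 mol
mass of KOH = 5.477 × 10^-3 × 56.11 = 0.3073 g

0.3073 g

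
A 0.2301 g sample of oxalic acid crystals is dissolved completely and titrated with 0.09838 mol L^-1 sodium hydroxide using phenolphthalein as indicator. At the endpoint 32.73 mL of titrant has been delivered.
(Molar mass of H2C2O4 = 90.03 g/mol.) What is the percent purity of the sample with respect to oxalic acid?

H2C2O4 + 2 NaOH → Na2C2O4 + 2 H2O
n(NaOH) = 0.03273 L × 0.09838 mol/L = 3.220 × 10^-3 mol
From the 1:2 ratio, n(H2C2O4) = 1/2 × 3.220 × 10^-3 = 1.610 × 10^-3 mol
mass of H2C2O4 = 1.610 × 10^-3 × 90.03 g/mol = 0.1449 g
% H2C2O4 = 0.1449 / 0.2301 × 100 = 62.99 %

62.99 %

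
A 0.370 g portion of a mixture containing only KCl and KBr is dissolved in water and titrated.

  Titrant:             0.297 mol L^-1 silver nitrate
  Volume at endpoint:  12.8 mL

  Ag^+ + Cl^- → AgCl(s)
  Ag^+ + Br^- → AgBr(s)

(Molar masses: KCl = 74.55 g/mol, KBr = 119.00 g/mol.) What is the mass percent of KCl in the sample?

n(AgNO3) = 0.0128 × 0.297 = 3.80 × 10^-3 mol
Let x = n(KCl), y = n(KBr).
Titrant: 1x + 1y = 3.80 × 10^-3;  mass: 74.55x + 119.00y = 0.370
Solving, x = 1.85 × 10^-3 mol, y = 1.95 × 10^-3 mol
mass of KCl = 1.85 × 10^-3 × 74.55 = 0.138 g
% KCl = 0.138 / 0.370 × 100 = 37.3 %

37.3 %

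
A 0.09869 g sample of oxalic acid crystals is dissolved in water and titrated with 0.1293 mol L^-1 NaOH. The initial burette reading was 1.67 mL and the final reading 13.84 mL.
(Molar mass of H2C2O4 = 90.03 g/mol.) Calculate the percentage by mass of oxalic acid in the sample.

H2C2O4 + 2 NaOH → Na2C2O4 + 2 H2O
n(NaOH) = 0.01217 L × 0.1293 mol/L = 1.574 × 10^-3 mol
From the 1:2 ratio, n(H2C2O4) = 1/2 × 1.574 × 10^-3 = 7.868 × 10^-4 mol
mass of H2C2O4 = 7.868 × 10^-4 × 90.03 g/mol = 0.07083 g
% H2C2O4 = 0.07083 / 0.09869 × 100 = 71.78 %

71.78 %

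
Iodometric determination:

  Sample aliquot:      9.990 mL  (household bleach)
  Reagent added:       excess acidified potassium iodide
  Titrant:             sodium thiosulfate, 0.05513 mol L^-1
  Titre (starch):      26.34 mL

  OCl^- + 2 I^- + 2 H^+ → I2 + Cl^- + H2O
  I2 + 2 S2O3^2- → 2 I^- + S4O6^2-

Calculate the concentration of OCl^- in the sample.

0.07268 mol/L

n(S2O3^2-) = 0.02634 × 0.05513 = 1.452 × 10^-3 mol
n(I2) = n(S2O3^2-)/2 = 7.261 × 10^-4 mol
n(OCl^-) in the aliquot = 7.261 × 10^-4 mol (1:1 ratio)
[OCl^-] = 7.261 × 10^-4 / 0.009990 = 0.07268 mol/L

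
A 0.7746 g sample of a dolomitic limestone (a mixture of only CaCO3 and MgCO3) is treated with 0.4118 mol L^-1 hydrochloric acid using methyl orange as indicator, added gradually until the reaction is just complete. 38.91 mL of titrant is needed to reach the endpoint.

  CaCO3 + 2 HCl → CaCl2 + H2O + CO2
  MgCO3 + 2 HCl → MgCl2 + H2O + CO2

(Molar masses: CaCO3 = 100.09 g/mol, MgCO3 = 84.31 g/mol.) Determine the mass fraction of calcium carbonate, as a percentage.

n(HCl) = 0.03891 × 0.4118 = 0.01602 mol
Let x = n(CaCO3), y = n(MgCO3).
Titrant: 2x + 2y = 0.01602;  mass: 100.09x + 84.31y = 0.7746
Solving, x = 6.283 × 10^-3 mol, y = 1.729 × 10^-3 mol
mass of CaCO3 = 6.283 × 10^-3 × 100.09 = 0.6289 g
% CaCO3 = 0.6289 / 0.7746 × 100 = 81.18 %

81.18 %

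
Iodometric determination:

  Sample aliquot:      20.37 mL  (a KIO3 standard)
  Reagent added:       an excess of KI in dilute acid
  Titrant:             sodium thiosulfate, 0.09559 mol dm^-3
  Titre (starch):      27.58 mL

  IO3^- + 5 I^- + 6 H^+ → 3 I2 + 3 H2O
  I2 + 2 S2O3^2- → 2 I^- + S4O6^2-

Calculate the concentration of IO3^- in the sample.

n(S2O3^2-) = 0.02758 × 0.09559 = 2.636 × 10^-3 mol
n(I2) = n(S2O3^2-)/2 = 1.318 × 10^-3 mol
From the 1:3 ratio, n(IO3^-) in the aliquot = 1/3 × 1.318 × 10^-3 = 4.394 × 10^-4 mol
[IO3^-] = 4.394 × 10^-4 / 0.02037 = 0.02157 mol/L

0.02157 mol/L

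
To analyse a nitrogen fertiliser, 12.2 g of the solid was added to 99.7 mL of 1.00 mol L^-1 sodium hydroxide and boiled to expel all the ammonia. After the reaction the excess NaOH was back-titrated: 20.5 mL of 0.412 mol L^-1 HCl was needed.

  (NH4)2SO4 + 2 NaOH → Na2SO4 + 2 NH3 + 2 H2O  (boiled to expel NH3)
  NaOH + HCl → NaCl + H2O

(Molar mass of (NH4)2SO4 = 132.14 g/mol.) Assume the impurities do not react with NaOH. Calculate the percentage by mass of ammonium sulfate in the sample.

49.4 %

n(NaOH) added = 0.0997 × 1.00 = 0.0997 mol
n(HCl) used in back-titration = 0.0205 × 0.412 = 8.45 × 10^-3 mol
n(NaOH) left over = 8.45 × 10^-3 mol (1:1 ratio)
n(NaOH) consumed by analyte = 0.0997 − 8.45 × 10^-3 = 0.0913 mol
From the 1:2 ratio, n((NH4)2SO4) = 1/2 × 0.0913 = 0.0456 mol
mass of (NH4)2SO4 = 0.0456 × 132.14 = 6.03 g
% (NH4)2SO4 = 6.03 / 12.2 × 100 = 49.4 %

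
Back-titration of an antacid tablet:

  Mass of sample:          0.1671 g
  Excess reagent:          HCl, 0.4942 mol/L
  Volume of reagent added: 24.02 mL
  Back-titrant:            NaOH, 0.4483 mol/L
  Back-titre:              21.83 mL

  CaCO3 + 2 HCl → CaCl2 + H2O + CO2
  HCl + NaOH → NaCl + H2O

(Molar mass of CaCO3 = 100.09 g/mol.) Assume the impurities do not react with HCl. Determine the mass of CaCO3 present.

0.1043 g

n(HCl) added = 0.02402 × 0.4942 = 0.01187 mol
n(NaOH) used in back-titration = 0.02183 × 0.4483 = 9.786 × 10^-3 mol
n(HCl) left over = 9.786 × 10^-3 mol (1:1 ratio)
n(HCl) consumed by analyte = 0.01187 − 9.786 × 10^-3 = 2.084 × 10^-3 mol
From the 1:2 ratio, n(CaCO3) = 1/2 × 2.084 × 10^-3 = 1.042 × 10^-3 mol
mass of CaCO3 = 1.042 × 10^-3 × 100.09 = 0.1043 g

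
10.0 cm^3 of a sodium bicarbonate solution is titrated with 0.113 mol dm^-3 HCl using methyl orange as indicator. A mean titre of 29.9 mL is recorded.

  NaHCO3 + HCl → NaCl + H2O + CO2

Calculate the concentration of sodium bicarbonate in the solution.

0.338 mol/L

n(HCl) = 0.0299 L × 0.113 mol/L = 3.38 × 10^-3 mol
n(NaHCO3) = 3.38 × 10^-3 mol (1:1 mole ratio)
[NaHCO3] = 3.38 × 10^-3 mol / 0.0100 L = 0.338 mol/L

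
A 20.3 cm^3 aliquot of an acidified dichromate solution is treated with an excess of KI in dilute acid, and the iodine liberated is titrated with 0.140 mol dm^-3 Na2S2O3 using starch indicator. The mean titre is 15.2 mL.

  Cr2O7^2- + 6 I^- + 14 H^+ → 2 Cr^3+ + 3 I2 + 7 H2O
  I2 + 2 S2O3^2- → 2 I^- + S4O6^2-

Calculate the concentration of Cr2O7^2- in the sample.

n(S2O3^2-) = 0.0152 × 0.140 = 2.13 × 10^-3 mol
n(I2) = n(S2O3^2-)/2 = 1.06 × 10^-3 mol
From the 1:3 ratio, n(Cr2O7^2-) in the aliquot = 1/3 × 1.06 × 10^-3 = 3.55 × 10^-4 mol
[Cr2O7^2-] = 3.55 × 10^-4 / 0.0203 = 0.0175 mol/L

0.0175 mol/L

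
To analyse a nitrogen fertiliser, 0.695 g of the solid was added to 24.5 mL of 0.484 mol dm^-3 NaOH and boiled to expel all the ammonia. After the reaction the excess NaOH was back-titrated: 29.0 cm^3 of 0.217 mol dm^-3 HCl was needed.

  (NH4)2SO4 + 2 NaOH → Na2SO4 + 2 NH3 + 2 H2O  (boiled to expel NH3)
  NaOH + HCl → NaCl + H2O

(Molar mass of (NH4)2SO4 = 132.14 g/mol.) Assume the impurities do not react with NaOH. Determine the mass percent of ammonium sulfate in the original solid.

n(NaOH) added = 0.0245 × 0.484 = 0.0119 mol
n(HCl) used in back-titration = 0.0290 × 0.217 = 6.29 × 10^-3 mol
n(NaOH) left over = 6.29 × 10^-3 mol (1:1 ratio)
n(NaOH) consumed by analyte = 0.0119 − 6.29 × 10^-3 = 5.57 × 10^-3 mol
From the 1:2 ratio, n((NH4)2SO4) = 1/2 × 5.57 × 10^-3 = 2.78 × 10^-3 mol
mass of (NH4)2SO4 = 2.78 × 10^-3 × 132.14 = 0.368 g
% (NH4)2SO4 = 0.368 / 0.695 × 100 = 52.9 %

52.9 %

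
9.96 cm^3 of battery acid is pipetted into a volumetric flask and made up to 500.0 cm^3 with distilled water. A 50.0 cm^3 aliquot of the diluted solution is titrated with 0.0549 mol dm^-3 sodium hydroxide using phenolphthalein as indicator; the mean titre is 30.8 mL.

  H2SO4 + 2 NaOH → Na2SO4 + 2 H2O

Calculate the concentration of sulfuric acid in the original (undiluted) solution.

n(NaOH) = 0.0308 × 0.0549 = 1.69 × 10^-3 mol
From the 1:2 ratio, n(H2SO4) in the aliquot = 1/2 × 1.69 × 10^-3 = 8.45 × 10^-4 mol
[H2SO4]_dilute = 8.45 × 10^-4 / 0.0500 = 0.0169 mol/L
Dilution factor = 500.0 / 9.96 = 50.20
[H2SO4]_stock = 0.0169 × 50.20 = 0.849 mol/L

0.849 mol/L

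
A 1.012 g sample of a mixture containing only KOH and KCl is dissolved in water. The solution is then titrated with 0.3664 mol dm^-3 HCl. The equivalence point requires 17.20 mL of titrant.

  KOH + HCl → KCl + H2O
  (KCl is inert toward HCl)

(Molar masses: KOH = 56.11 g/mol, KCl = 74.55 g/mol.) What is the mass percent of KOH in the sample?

n(HCl) = 0.01720 × 0.3664 = 6.302 × 10^-3 mol
Let x = n(KOH), y = n(KCl).
Titrant: 1x = 6.302 × 10^-3;  mass: 56.11x + 74.55y = 1.012
Solving, x = 6.302 × 10^-3 mol, y = 8.832 × 10^-3 mol
mass of KOH = 6.302 × 10^-3 × 56.11 = 0.3536 g
% KOH = 0.3536 / 1.012 × 100 = 34.94 %

34.94 %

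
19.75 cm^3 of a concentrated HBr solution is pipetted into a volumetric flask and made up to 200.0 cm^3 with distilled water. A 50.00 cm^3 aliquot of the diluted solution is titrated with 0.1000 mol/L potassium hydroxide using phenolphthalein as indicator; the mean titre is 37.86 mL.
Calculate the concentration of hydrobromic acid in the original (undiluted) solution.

0.7668 mol/L

HBr + KOH → KBr + H2O
n(KOH) = 0.03786 × 0.1000 = 3.786 × 10^-3 mol
n(HBr) in the aliquot = 3.786 × 10^-3 mol (1:1 ratio)
[HBr]_dilute = 3.786 × 10^-3 / 0.05000 = 0.07572 mol/L
Dilution factor = 200.0 / 19.75 = 10.13
[HBr]_stock = 0.07572 × 10.13 = 0.7668 mol/L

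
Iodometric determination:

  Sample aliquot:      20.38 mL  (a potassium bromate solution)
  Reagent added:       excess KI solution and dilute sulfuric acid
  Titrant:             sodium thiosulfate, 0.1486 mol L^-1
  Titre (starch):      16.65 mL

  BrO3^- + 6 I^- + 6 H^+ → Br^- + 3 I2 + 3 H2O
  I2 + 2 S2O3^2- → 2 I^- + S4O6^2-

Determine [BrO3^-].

0.02023 mol/L

n(S2O3^2-) = 0.01665 × 0.1486 = 2.474 × 10^-3 mol
n(I2) = n(S2O3^2-)/2 = 1.237 × 10^-3 mol
From the 1:3 ratio, n(BrO3^-) in the aliquot = 1/3 × 1.237 × 10^-3 = 4.124 × 10^-4 mol
[BrO3^-] = 4.124 × 10^-4 / 0.02038 = 0.02023 mol/L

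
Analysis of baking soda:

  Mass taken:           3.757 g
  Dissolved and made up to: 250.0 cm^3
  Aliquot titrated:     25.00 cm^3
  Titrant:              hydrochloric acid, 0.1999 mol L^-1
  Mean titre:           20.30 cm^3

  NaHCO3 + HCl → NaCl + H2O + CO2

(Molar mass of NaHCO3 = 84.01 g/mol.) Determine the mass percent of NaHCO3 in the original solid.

n(HCl) per titration = 0.02030 × 0.1999 = 4.058 × 10^-3 mol
n(NaHCO3) in each aliquot = 4.058 × 10^-3 mol (1:1 ratio)
n(NaHCO3) in the whole flask = 4.058 × 10^-3 × 250.0/25.00 = 0.04058 mol
mass of NaHCO3 = 0.04058 × 84.01 = 3.409 g
% NaHCO3 = 3.409 / 3.757 × 100 = 90.74 %

90.74 %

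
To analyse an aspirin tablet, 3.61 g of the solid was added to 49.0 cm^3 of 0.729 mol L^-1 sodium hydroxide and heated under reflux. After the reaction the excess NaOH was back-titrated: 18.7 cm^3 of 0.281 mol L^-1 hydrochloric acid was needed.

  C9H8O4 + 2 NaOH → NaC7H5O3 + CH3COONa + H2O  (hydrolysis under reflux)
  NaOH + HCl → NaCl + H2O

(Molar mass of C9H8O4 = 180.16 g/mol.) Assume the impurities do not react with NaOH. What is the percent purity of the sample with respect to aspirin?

76.0 %

n(NaOH) added = 0.0490 × 0.729 = 0.0357 mol
n(HCl) used in back-titration = 0.0187 × 0.281 = 5.25 × 10^-3 mol
n(NaOH) left over = 5.25 × 10^-3 mol (1:1 ratio)
n(NaOH) consumed by analyte = 0.0357 − 5.25 × 10^-3 = 0.0305 mol
From the 1:2 ratio, n(C9H8O4) = 1/2 × 0.0305 = 0.0152 mol
mass of C9H8O4 = 0.0152 × 180.16 = 2.74 g
% C9H8O4 = 2.74 / 3.61 × 100 = 76.0 %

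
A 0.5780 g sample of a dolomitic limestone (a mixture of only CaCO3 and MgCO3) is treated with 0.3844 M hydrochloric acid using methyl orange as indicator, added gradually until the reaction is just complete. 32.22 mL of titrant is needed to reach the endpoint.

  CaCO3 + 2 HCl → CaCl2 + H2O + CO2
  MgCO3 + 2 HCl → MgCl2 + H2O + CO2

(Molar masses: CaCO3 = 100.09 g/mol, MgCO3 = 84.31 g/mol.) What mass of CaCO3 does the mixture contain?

n(HCl) = 0.03222 × 0.3844 = 0.01239 mol
Let x = n(CaCO3), y = n(MgCO3).
Titrant: 2x + 2y = 0.01239;  mass: 100.09x + 84.31y = 0.5780
Solving, x = 3.542 × 10^-3 mol, y = 2.651 × 10^-3 mol
mass of CaCO3 = 3.542 × 10^-3 × 100.09 = 0.3545 g

0.3545 g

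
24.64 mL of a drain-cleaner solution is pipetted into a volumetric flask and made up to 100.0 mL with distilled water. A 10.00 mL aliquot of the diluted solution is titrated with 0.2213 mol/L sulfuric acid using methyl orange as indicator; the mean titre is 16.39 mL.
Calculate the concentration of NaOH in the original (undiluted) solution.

2 NaOH + H2SO4 → Na2SO4 + 2 H2O
n(H2SO4) = 0.01639 × 0.2213 = 3.627 × 10^-3 mol
From the 2:1 ratio, n(NaOH) in the aliquot = 2/1 × 3.627 × 10^-3 = 7.254 × 10^-3 mol
[NaOH]_dilute = 7.254 × 10^-3 / 0.01000 = 0.7254 mol/L
Dilution factor = 100.0 / 24.64 = 4.058
[NaOH]_stock = 0.7254 × 4.058 = 2.944 mol/L

2.944 mol/L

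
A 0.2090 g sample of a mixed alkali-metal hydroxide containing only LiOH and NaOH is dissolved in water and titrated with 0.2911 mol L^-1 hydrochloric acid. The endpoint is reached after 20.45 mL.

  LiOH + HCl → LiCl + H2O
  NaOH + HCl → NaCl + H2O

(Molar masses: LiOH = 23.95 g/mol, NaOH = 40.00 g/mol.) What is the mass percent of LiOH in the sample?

20.79 %

n(HCl) = 0.02045 × 0.2911 = 5.953 × 10^-3 mol
Let x = n(LiOH), y = n(NaOH).
Titrant: 1x + 1y = 5.953 × 10^-3;  mass: 23.95x + 40.00y = 0.2090
Solving, x = 1.814 × 10^-3 mol, y = 4.139 × 10^-3 mol
mass of LiOH = 1.814 × 10^-3 × 23.95 = 0.04345 g
% LiOH = 0.04345 / 0.2090 × 100 = 20.79 %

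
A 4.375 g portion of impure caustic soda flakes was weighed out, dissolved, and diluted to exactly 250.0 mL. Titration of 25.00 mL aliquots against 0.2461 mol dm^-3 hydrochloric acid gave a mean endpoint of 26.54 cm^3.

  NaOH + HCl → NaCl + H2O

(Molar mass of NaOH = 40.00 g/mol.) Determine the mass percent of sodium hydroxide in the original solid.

n(HCl) per titration = 0.02654 × 0.2461 = 6.531 × 10^-3 mol
n(NaOH) in each aliquot = 6.531 × 10^-3 mol (1:1 ratio)
n(NaOH) in the whole flask = 6.531 × 10^-3 × 250.0/25.00 = 0.06531 mol
mass of NaOH = 0.06531 × 40.00 = 2.613 g
% NaOH = 2.613 / 4.375 × 100 = 59.72 %

59.72 %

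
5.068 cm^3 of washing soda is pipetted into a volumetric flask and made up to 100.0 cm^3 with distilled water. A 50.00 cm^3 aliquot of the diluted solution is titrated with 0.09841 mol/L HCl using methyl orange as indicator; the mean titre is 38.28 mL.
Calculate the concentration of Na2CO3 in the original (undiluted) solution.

Na2CO3 + 2 HCl → 2 NaCl + H2O + CO2
n(HCl) = 0.03828 × 0.09841 = 3.767 × 10^-3 mol
From the 1:2 ratio, n(Na2CO3) in the aliquot = 1/2 × 3.767 × 10^-3 = 1.884 × 10^-3 mol
[Na2CO3]_dilute = 1.884 × 10^-3 / 0.05000 = 0.03767 mol/L
Dilution factor = 100.0 / 5.068 = 19.73
[Na2CO3]_stock = 0.03767 × 19.73 = 0.7433 mol/L

0.7433 mol/L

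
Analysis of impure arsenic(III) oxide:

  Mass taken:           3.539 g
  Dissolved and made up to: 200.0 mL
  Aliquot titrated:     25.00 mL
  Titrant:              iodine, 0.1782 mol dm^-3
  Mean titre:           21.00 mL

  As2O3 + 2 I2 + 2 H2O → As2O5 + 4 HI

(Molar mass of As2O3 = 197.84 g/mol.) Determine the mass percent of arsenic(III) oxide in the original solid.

n(I2) per titration = 0.02100 × 0.1782 = 3.742 × 10^-3 mol
From the 1:2 ratio, n(As2O3) in each aliquot = 1/2 × 3.742 × 10^-3 = 1.871 × 10^-3 mol
n(As2O3) in the whole flask = 1.871 × 10^-3 × 200.0/25.00 = 0.01497 mol
mass of As2O3 = 0.01497 × 197.84 = 2.961 g
% As2O3 = 2.961 / 3.539 × 100 = 83.68 %

83.68 %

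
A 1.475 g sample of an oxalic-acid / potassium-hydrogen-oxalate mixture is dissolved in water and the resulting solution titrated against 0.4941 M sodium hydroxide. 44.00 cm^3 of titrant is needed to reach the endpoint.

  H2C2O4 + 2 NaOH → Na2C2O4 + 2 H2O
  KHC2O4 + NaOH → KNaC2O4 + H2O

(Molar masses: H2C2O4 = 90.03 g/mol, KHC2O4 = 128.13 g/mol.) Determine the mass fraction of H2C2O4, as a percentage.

n(NaOH) = 0.04400 × 0.4941 = 0.02174 mol
Let x = n(H2C2O4), y = n(KHC2O4).
Titrant: 2x + 1y = 0.02174;  mass: 90.03x + 128.13y = 1.475
Solving, x = 7.884 × 10^-3 mol, y = 5.972 × 10^-3 mol
mass of H2C2O4 = 7.884 × 10^-3 × 90.03 = 0.7098 g
% H2C2O4 = 0.7098 / 1.475 × 100 = 48.12 %

48.12 %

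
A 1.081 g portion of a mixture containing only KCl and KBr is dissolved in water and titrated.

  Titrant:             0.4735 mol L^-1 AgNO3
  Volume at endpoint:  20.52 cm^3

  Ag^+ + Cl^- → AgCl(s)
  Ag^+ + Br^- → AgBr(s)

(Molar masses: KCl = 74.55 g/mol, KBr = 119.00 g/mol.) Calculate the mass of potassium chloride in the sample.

0.1262 g

n(AgNO3) = 0.02052 × 0.4735 = 9.716 × 10^-3 mol
Let x = n(KCl), y = n(KBr).
Titrant: 1x + 1y = 9.716 × 10^-3;  mass: 74.55x + 119.00y = 1.081
Solving, x = 1.692 × 10^-3 mol, y = 8.024 × 10^-3 mol
mass of KCl = 1.692 × 10^-3 × 74.55 = 0.1262 g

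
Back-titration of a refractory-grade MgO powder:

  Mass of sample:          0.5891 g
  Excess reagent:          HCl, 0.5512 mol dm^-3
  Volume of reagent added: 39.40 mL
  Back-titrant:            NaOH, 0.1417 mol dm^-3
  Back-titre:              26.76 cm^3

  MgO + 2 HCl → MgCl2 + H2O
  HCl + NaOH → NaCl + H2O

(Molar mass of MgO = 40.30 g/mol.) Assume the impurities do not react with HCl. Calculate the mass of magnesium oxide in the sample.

n(HCl) added = 0.03940 × 0.5512 = 0.02172 mol
n(NaOH) used in back-titration = 0.02676 × 0.1417 = 3.792 × 10^-3 mol
n(HCl) left over = 3.792 × 10^-3 mol (1:1 ratio)
n(HCl) consumed by analyte = 0.02172 − 3.792 × 10^-3 = 0.01793 mol
From the 1:2 ratio, n(MgO) = 1/2 × 0.01793 = 8.963 × 10^-3 mol
mass of MgO = 8.963 × 10^-3 × 40.30 = 0.3612 g

0.3612 g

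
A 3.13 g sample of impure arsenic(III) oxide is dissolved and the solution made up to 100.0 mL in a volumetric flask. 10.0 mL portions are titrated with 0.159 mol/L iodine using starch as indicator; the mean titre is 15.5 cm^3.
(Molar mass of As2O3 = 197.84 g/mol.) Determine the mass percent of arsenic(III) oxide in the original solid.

As2O3 + 2 I2 + 2 H2O → As2O5 + 4 HI
n(I2) per titration = 0.0155 × 0.159 = 2.46 × 10^-3 mol
From the 1:2 ratio, n(As2O3) in each aliquot = 1/2 × 2.46 × 10^-3 = 1.23 × 10^-3 mol
n(As2O3) in the whole flask = 1.23 × 10^-3 × 100.0/10.0 = 0.0123 mol
mass of As2O3 = 0.0123 × 197.84 = 2.44 g
% As2O3 = 2.44 / 3.13 × 100 = 77.9 %

77.9 %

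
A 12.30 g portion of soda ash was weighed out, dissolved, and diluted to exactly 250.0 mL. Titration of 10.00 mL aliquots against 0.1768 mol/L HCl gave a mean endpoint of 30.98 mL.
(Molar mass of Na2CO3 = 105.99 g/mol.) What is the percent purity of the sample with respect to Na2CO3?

Na2CO3 + 2 HCl → 2 NaCl + H2O + CO2
n(HCl) per titration = 0.03098 × 0.1768 = 5.477 × 10^-3 mol
From the 1:2 ratio, n(Na2CO3) in each aliquot = 1/2 × 5.477 × 10^-3 = 2.739 × 10^-3 mol
n(Na2CO3) in the whole flask = 2.739 × 10^-3 × 250.0/10.00 = 0.06847 mol
mass of Na2CO3 = 0.06847 × 105.99 = 7.257 g
% Na2CO3 = 7.257 / 12.30 × 100 = 59.00 %

59.00 %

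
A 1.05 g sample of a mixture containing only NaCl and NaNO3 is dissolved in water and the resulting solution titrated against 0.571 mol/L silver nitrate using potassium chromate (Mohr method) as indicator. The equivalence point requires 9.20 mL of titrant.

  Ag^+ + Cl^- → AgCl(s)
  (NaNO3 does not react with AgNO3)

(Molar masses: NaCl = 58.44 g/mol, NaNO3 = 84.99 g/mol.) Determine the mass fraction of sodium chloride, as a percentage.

n(AgNO3) = 0.00920 × 0.571 = 5.25 × 10^-3 mol
Let x = n(NaCl), y = n(NaNO3).
Titrant: 1x = 5.25 × 10^-3;  mass: 58.44x + 84.99y = 1.05
Solving, x = 5.25 × 10^-3 mol, y = 8.74 × 10^-3 mol
mass of NaCl = 5.25 × 10^-3 × 58.44 = 0.307 g
% NaCl = 0.307 / 1.05 × 100 = 29.2 %

29.2 %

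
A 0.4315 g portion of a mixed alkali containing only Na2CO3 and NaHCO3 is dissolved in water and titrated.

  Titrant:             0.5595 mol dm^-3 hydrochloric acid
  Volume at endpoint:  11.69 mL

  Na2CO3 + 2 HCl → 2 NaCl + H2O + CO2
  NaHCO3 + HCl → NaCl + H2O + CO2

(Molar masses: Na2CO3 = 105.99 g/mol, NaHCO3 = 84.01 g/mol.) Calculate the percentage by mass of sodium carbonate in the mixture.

46.72 %

n(HCl) = 0.01169 × 0.5595 = 6.541 × 10^-3 mol
Let x = n(Na2CO3), y = n(NaHCO3).
Titrant: 2x + 1y = 6.541 × 10^-3;  mass: 105.99x + 84.01y = 0.4315
Solving, x = 1.902 × 10^-3 mol, y = 2.737 × 10^-3 mol
mass of Na2CO3 = 1.902 × 10^-3 × 105.99 = 0.2016 g
% Na2CO3 = 0.2016 / 0.4315 × 100 = 46.72 %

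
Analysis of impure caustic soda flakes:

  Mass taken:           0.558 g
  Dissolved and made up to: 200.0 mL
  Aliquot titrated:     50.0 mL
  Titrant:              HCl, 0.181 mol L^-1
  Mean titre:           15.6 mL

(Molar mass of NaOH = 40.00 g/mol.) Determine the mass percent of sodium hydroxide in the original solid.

81.0 %

NaOH + HCl → NaCl + H2O
n(HCl) per titration = 0.0156 × 0.181 = 2.82 × 10^-3 mol
n(NaOH) in each aliquot = 2.82 × 10^-3 mol (1:1 ratio)
n(NaOH) in the whole flask = 2.82 × 10^-3 × 200.0/50.0 = 0.0113 mol
mass of NaOH = 0.0113 × 40.00 = 0.452 g
% NaOH = 0.452 / 0.558 × 100 = 81.0 %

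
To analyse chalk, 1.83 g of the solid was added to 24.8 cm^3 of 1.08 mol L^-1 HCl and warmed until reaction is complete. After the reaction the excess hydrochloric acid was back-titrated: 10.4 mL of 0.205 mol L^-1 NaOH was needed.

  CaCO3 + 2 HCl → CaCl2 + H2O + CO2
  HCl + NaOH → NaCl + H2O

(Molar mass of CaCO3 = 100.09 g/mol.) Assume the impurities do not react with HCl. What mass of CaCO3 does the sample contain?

n(HCl) added = 0.0248 × 1.08 = 0.0268 mol
n(NaOH) used in back-titration = 0.0104 × 0.205 = 2.13 × 10^-3 mol
n(HCl) left over = 2.13 × 10^-3 mol (1:1 ratio)
n(HCl) consumed by analyte = 0.0268 − 2.13 × 10^-3 = 0.0247 mol
From the 1:2 ratio, n(CaCO3) = 1/2 × 0.0247 = 0.0123 mol
mass of CaCO3 = 0.0123 × 100.09 = 1.23 g

1.23 g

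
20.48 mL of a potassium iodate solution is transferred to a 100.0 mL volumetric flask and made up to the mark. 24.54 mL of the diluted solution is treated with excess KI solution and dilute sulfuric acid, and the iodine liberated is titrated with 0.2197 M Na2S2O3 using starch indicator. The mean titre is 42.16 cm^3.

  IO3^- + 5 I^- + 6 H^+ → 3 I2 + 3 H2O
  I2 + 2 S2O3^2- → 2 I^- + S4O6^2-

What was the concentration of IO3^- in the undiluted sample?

n(S2O3^2-) = 0.04216 × 0.2197 = 9.263 × 10^-3 mol
n(I2) = n(S2O3^2-)/2 = 4.631 × 10^-3 mol
From the 1:3 ratio, n(IO3^-) in the aliquot = 1/3 × 4.631 × 10^-3 = 1.544 × 10^-3 mol
[IO3^-]_dilute = 1.544 × 10^-3 / 0.02454 = 0.06291 mol/L
[IO3^-]_original = 0.06291 × 100.0/20.48 = 0.3072 mol/L

0.3072 M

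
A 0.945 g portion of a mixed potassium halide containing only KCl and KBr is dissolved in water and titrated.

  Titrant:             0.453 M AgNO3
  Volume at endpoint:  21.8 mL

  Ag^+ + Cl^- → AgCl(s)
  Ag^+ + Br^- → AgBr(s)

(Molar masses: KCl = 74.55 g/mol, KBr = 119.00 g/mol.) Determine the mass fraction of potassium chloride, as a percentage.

40.9 %

n(AgNO3) = 0.0218 × 0.453 = 9.88 × 10^-3 mol
Let x = n(KCl), y = n(KBr).
Titrant: 1x + 1y = 9.88 × 10^-3;  mass: 74.55x + 119.00y = 0.945
Solving, x = 5.18 × 10^-3 mol, y = 4.70 × 10^-3 mol
mass of KCl = 5.18 × 10^-3 × 74.55 = 0.386 g
% KCl = 0.386 / 0.945 × 100 = 40.9 %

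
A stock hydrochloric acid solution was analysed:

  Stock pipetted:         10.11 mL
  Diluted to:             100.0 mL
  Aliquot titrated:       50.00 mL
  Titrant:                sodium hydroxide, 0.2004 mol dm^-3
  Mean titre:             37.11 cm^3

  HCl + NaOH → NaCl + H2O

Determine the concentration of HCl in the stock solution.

1.471 mol/L

n(NaOH) = 0.03711 × 0.2004 = 7.437 × 10^-3 mol
n(HCl) in the aliquot = 7.437 × 10^-3 mol (1:1 ratio)
[HCl]_dilute = 7.437 × 10^-3 / 0.05000 = 0.1487 mol/L
Dilution factor = 100.0 / 10.11 = 9.891
[HCl]_stock = 0.1487 × 9.891 = 1.471 mol/L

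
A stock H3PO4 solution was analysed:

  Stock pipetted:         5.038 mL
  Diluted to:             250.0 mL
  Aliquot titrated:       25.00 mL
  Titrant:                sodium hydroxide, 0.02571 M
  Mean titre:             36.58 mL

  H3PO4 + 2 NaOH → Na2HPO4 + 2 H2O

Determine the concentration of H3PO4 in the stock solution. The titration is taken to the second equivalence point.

n(NaOH) = 0.03658 × 0.02571 = 9.405 × 10^-4 mol
From the 1:2 ratio, n(H3PO4) in the aliquot = 1/2 × 9.405 × 10^-4 = 4.702 × 10^-4 mol
[H3PO4]_dilute = 4.702 × 10^-4 / 0.02500 = 0.01881 mol/L
Dilution factor = 250.0 / 5.038 = 49.62
[H3PO4]_stock = 0.01881 × 49.62 = 0.9334 mol/L

0.9334 M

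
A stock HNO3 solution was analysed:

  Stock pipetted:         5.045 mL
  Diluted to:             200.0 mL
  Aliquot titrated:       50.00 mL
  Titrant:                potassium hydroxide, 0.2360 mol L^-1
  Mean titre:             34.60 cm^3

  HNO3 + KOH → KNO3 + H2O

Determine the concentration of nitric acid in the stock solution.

6.474 mol/L

n(KOH) = 0.03460 × 0.2360 = 8.166 × 10^-3 mol
n(HNO3) in the aliquot = 8.166 × 10^-3 mol (1:1 ratio)
[HNO3]_dilute = 8.166 × 10^-3 / 0.05000 = 0.1633 mol/L
Dilution factor = 200.0 / 5.045 = 39.64
[HNO3]_stock = 0.1633 × 39.64 = 6.474 mol/L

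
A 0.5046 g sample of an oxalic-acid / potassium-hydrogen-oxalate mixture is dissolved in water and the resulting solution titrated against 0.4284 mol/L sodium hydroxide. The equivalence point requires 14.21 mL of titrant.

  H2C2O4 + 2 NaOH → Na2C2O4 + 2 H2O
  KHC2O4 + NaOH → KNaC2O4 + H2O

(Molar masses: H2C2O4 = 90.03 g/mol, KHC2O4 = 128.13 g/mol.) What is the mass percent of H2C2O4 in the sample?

29.56 %

n(NaOH) = 0.01421 × 0.4284 = 6.088 × 10^-3 mol
Let x = n(H2C2O4), y = n(KHC2O4).
Titrant: 2x + 1y = 6.088 × 10^-3;  mass: 90.03x + 128.13y = 0.5046
Solving, x = 1.657 × 10^-3 mol, y = 2.774 × 10^-3 mol
mass of H2C2O4 = 1.657 × 10^-3 × 90.03 = 0.1492 g
% H2C2O4 = 0.1492 / 0.5046 × 100 = 29.56 %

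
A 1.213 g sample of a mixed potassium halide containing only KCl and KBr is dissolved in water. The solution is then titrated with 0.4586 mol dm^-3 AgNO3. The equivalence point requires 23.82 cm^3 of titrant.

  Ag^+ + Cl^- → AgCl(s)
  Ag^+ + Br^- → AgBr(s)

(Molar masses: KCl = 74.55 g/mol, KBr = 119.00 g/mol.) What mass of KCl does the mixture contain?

0.1458 g

n(AgNO3) = 0.02382 × 0.4586 = 0.01092 mol
Let x = n(KCl), y = n(KBr).
Titrant: 1x + 1y = 0.01092;  mass: 74.55x + 119.00y = 1.213
Solving, x = 1.956 × 10^-3 mol, y = 8.968 × 10^-3 mol
mass of KCl = 1.956 × 10^-3 × 74.55 = 0.1458 g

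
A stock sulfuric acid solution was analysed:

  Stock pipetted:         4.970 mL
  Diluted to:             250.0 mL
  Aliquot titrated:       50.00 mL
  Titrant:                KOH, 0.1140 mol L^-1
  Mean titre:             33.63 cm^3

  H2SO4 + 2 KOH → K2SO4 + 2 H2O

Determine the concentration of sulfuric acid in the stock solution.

n(KOH) = 0.03363 × 0.1140 = 3.834 × 10^-3 mol
From the 1:2 ratio, n(H2SO4) in the aliquot = 1/2 × 3.834 × 10^-3 = 1.917 × 10^-3 mol
[H2SO4]_dilute = 1.917 × 10^-3 / 0.05000 = 0.03834 mol/L
Dilution factor = 250.0 / 4.970 = 50.30
[H2SO4]_stock = 0.03834 × 50.30 = 1.928 mol/L

1.928 mol/L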